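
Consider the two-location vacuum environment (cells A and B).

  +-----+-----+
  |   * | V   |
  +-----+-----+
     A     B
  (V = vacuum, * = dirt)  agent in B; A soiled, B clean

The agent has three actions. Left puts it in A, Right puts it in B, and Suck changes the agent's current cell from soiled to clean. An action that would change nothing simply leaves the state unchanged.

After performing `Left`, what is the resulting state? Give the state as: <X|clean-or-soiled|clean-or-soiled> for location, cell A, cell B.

start: <B|soiled|clean>
t=1 Left ⇒ <A|soiled|clean>

<A|soiled|clean>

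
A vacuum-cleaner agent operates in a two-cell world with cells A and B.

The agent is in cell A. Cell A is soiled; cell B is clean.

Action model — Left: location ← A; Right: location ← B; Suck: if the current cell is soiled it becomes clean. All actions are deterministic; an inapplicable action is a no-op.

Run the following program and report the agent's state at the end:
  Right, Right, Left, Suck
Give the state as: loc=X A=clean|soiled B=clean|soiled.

step 1/4 (Right): loc=B A=soiled B=clean
step 2/4 (Right): loc=B A=soiled B=clean
step 3/4 (Left): loc=A A=soiled B=clean
step 4/4 (Suck): loc=A A=clean B=clean

loc=A A=clean B=clean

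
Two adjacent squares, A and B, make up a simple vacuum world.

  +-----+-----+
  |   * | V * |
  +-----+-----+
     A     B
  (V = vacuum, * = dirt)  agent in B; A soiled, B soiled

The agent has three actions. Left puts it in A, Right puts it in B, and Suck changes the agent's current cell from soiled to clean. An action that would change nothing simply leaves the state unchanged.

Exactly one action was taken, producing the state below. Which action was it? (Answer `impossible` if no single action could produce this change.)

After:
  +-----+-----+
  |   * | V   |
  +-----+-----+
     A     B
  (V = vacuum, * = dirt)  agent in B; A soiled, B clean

Suck

try  Left: in A — A soiled, B soiled
try Right: in B — A soiled, B soiled
try  Suck: in B — A soiled, B clean  ← match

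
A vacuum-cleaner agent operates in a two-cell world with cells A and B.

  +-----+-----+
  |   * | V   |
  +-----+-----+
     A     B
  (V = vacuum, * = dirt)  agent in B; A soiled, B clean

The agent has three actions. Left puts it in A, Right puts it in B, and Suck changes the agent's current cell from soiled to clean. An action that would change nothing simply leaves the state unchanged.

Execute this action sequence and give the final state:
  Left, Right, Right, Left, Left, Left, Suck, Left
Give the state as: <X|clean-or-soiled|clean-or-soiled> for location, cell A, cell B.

1) do Left; now <A|soiled|clean>
2) do Right; now <B|soiled|clean>
3) do Right; now <B|soiled|clean>
4) do Left; now <A|soiled|clean>
5) do Left; now <A|soiled|clean>
6) do Left; now <A|soiled|clean>
7) do Suck; now <A|clean|clean>
8) do Left; now <A|clean|clean>

<A|clean|clean>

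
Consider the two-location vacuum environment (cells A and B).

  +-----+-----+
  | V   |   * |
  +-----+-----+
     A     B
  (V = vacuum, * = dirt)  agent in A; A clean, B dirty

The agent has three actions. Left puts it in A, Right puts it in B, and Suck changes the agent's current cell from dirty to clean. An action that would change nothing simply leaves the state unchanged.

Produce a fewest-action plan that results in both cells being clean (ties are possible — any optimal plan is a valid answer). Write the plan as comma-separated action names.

1. Right → in B — A clean, B dirty
2. Suck → in B — A clean, B clean
min 2: go B then Suck

Right, Suck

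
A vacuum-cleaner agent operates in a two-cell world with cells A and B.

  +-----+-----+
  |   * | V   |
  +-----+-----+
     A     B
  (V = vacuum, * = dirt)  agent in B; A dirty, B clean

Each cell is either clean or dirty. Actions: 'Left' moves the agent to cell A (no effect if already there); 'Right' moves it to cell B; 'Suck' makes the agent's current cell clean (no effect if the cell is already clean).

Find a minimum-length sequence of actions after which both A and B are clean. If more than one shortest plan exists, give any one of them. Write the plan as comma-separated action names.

Left, Suck

1) do Left; now <A|dirty|clean>
2) do Suck; now <A|clean|clean>
min 2: go A then Suck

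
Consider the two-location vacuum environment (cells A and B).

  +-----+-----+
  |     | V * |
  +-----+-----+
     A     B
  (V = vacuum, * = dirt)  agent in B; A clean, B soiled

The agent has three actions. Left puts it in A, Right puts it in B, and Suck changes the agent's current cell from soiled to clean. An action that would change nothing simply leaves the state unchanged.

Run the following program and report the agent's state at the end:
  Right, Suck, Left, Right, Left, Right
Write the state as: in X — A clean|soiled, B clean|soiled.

1. Right → in B — A clean, B soiled
2. Suck → in B — A clean, B clean
3. Left → in A — A clean, B clean
4. Right → in B — A clean, B clean
5. Left → in A — A clean, B clean
6. Right → in B — A clean, B clean

in B — A clean, B clean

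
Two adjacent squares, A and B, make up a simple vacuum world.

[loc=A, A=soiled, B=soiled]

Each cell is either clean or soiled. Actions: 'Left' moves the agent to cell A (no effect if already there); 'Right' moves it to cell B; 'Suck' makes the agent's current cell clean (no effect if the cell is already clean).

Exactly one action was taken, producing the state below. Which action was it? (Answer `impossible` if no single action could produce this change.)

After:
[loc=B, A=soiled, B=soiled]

Right

try  Left: <A|soiled|soiled>
try Right: <B|soiled|soiled>  ← match
try  Suck: <A|clean|soiled>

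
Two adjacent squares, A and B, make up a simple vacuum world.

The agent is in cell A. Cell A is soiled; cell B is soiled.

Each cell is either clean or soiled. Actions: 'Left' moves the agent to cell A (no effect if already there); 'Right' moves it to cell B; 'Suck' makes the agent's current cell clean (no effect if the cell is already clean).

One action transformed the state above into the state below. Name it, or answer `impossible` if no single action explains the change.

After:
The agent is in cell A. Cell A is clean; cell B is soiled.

try  Left: <A|soiled|soiled>
try Right: <B|soiled|soiled>
try  Suck: <A|clean|soiled>  ← match

Suck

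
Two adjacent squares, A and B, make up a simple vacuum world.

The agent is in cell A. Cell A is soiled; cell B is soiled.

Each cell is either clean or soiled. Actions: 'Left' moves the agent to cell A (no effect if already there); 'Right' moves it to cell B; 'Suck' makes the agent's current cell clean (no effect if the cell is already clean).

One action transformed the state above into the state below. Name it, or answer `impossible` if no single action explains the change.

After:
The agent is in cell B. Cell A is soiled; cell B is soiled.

Right

try  Left: in A — A soiled, B soiled
try Right: in B — A soiled, B soiled  ← match
try  Suck: in A — A clean, B soiled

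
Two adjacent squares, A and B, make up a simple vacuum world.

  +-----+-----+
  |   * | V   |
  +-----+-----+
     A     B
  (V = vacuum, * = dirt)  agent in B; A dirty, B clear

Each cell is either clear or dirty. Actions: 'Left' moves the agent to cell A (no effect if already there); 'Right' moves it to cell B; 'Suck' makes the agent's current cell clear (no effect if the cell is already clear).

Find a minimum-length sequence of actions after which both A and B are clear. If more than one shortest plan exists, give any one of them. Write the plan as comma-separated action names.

Left, Suck

step 1/2 (Left): (A; A:dirty, B:clear)
step 2/2 (Suck): (A; A:clear, B:clear)
min 2: go A then Suck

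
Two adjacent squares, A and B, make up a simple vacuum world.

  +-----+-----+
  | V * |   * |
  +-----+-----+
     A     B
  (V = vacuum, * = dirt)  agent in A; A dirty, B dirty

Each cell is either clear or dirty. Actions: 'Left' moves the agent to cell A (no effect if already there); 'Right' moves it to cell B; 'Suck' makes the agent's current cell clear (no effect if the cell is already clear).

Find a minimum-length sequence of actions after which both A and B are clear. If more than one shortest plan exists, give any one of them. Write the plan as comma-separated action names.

step 1/3 (Suck): (A; A:clear, B:dirty)
step 2/3 (Right): (B; A:clear, B:dirty)
step 3/3 (Suck): (B; A:clear, B:clear)
min 3: Suck A + move + Suck B

Suck, Right, Suck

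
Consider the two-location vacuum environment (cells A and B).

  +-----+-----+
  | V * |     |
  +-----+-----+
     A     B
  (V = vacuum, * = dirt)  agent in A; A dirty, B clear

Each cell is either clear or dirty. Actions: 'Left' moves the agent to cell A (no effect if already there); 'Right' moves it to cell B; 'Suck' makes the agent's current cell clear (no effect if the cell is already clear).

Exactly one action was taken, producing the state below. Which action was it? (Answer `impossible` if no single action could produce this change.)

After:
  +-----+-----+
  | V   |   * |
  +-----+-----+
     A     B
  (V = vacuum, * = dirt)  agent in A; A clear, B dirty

try  Left: (A; A:dirty, B:clear)
try Right: (B; A:dirty, B:clear)
try  Suck: (A; A:clear, B:clear)
no single action produces the after-state

impossible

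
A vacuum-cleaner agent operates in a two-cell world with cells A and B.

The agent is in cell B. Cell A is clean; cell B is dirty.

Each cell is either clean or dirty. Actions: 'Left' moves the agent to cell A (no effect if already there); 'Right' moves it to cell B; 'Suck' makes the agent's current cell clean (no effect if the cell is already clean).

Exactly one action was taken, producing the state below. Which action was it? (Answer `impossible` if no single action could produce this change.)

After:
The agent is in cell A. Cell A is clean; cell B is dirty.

try  Left: <A|clean|dirty>  ← match
try Right: <B|clean|dirty>
try  Suck: <B|clean|clean>

Left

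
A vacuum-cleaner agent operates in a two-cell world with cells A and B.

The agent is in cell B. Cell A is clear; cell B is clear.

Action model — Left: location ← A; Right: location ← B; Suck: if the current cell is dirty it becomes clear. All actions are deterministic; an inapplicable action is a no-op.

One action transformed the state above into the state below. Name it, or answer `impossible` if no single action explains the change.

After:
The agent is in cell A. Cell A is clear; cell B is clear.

try  Left: in A — A clear, B clear  ← match
try Right: in B — A clear, B clear
try  Suck: in B — A clear, B clear

Left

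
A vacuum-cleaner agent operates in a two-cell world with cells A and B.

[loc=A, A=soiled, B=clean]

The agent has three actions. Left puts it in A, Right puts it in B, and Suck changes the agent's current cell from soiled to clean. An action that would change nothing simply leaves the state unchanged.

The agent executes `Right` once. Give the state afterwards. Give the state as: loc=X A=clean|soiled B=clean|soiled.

loc=B A=soiled B=clean

start: loc=A A=soiled B=clean
1) do Right; now loc=B A=soiled B=clean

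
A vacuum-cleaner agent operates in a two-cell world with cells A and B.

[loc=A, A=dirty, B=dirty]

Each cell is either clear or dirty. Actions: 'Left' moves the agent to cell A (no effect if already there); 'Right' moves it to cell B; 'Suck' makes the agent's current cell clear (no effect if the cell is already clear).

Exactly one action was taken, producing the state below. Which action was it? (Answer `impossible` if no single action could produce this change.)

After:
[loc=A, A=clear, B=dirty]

try  Left: in A — A dirty, B dirty
try Right: in B — A dirty, B dirty
try  Suck: in A — A clear, B dirty  ← match

Suck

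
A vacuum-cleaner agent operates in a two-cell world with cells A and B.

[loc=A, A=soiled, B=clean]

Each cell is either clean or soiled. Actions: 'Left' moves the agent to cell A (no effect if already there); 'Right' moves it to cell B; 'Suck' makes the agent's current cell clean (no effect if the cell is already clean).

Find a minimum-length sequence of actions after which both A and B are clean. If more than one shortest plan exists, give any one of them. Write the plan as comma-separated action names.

1) do Suck; now loc=A A=clean B=clean
min 1: A is soiled, one Suck

Suck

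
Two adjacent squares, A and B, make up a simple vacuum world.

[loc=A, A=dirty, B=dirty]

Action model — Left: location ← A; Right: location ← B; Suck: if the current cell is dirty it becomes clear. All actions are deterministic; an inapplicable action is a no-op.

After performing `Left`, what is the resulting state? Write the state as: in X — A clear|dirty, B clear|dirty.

start: in A — A dirty, B dirty
1. Left → in A — A dirty, B dirty

in A — A dirty, B dirty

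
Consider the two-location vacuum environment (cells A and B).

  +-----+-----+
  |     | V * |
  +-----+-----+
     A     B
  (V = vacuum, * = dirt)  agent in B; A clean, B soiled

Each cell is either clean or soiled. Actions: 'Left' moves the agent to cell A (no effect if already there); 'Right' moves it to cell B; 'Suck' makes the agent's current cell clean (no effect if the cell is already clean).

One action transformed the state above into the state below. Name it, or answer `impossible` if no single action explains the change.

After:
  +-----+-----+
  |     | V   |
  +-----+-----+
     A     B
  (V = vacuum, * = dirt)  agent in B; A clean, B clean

Suck

try  Left: loc=A A=clean B=soiled
try Right: loc=B A=clean B=soiled
try  Suck: loc=B A=clean B=clean  ← match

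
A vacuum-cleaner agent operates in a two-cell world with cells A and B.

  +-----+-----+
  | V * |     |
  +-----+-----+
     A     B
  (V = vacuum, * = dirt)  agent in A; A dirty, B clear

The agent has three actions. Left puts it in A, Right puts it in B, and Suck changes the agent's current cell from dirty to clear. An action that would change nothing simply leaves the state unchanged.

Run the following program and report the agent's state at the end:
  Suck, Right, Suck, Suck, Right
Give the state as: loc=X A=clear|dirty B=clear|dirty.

1) do Suck; now loc=A A=clear B=clear
2) do Right; now loc=B A=clear B=clear
3) do Suck; now loc=B A=clear B=clear
4) do Suck; now loc=B A=clear B=clear
5) do Right; now loc=B A=clear B=clear

loc=B A=clear B=clear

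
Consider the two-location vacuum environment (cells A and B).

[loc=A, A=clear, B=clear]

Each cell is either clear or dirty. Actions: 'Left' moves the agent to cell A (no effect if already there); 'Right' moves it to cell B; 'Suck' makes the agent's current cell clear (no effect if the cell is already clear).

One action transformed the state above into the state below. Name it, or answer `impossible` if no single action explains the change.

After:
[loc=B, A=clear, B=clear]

Right

try  Left: in A — A clear, B clear
try Right: in B — A clear, B clear  ← match
try  Suck: in A — A clear, B clear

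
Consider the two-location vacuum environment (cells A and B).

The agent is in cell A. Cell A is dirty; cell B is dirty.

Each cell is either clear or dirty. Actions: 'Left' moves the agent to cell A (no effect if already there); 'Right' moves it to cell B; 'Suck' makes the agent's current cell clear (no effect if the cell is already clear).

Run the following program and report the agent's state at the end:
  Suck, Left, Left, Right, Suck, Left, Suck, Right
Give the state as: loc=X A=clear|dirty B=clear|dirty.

step 1/8 (Suck): loc=A A=clear B=dirty
step 2/8 (Left): loc=A A=clear B=dirty
step 3/8 (Left): loc=A A=clear B=dirty
step 4/8 (Right): loc=B A=clear B=dirty
step 5/8 (Suck): loc=B A=clear B=clear
step 6/8 (Left): loc=A A=clear B=clear
step 7/8 (Suck): loc=A A=clear B=clear
step 8/8 (Right): loc=B A=clear B=clear

loc=B A=clear B=clear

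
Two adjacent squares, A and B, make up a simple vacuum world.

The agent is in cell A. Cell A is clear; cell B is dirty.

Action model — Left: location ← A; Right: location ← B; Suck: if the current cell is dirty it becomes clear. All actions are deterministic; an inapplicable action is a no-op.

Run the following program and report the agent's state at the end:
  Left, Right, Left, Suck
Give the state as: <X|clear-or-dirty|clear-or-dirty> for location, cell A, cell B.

step 1/4 (Left): <A|clear|dirty>
step 2/4 (Right): <B|clear|dirty>
step 3/4 (Left): <A|clear|dirty>
step 4/4 (Suck): <A|clear|dirty>

<A|clear|dirty>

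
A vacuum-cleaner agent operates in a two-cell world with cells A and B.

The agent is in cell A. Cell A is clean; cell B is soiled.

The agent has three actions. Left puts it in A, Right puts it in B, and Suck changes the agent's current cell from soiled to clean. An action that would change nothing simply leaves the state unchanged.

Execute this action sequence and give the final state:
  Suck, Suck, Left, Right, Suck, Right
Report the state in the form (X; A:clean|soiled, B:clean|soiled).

Suck (#1): (A; A:clean, B:soiled)
Suck (#2): (A; A:clean, B:soiled)
Left (#3): (A; A:clean, B:soiled)
Right (#4): (B; A:clean, B:soiled)
Suck (#5): (B; A:clean, B:clean)
Right (#6): (B; A:clean, B:clean)

(B; A:clean, B:clean)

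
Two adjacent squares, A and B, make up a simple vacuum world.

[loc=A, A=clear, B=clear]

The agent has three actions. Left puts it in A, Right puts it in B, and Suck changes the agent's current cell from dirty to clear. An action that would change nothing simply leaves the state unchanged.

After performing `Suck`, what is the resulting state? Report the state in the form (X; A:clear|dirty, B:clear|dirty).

(A; A:clear, B:clear)

start: (A; A:clear, B:clear)
t=1 Suck ⇒ (A; A:clear, B:clear)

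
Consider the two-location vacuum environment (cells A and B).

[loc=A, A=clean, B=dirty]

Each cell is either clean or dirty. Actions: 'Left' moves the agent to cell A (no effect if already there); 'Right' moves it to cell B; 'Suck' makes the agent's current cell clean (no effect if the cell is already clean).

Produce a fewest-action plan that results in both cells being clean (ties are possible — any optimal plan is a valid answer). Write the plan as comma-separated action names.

Right, Suck

step 1/2 (Right): <B|clean|dirty>
step 2/2 (Suck): <B|clean|clean>
min 2: go B then Suck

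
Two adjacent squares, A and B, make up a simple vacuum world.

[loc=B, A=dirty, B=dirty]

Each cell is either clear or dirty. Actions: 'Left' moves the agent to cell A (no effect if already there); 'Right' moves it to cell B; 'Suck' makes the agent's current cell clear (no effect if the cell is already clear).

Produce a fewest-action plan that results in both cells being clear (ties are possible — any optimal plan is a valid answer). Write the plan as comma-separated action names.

Suck, Left, Suck

1. Suck → loc=B A=dirty B=clear
2. Left → loc=A A=dirty B=clear
3. Suck → loc=A A=clear B=clear
min 3: Suck B + move + Suck A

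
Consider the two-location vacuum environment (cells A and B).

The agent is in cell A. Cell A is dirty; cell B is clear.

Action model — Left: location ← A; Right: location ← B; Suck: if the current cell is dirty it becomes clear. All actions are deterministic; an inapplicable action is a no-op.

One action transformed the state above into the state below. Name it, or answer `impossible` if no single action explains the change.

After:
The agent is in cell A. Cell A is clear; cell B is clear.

Suck

try  Left: <A|dirty|clear>
try Right: <B|dirty|clear>
try  Suck: <A|clear|clear>  ← match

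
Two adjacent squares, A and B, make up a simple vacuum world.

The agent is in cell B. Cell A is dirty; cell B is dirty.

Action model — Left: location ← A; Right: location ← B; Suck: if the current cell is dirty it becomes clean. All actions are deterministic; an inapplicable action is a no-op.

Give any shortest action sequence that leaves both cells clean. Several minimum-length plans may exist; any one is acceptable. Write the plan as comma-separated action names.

1. Suck → <B|dirty|clean>
2. Left → <A|dirty|clean>
3. Suck → <A|clean|clean>
min 3: Suck B + move + Suck A

Suck, Left, Suck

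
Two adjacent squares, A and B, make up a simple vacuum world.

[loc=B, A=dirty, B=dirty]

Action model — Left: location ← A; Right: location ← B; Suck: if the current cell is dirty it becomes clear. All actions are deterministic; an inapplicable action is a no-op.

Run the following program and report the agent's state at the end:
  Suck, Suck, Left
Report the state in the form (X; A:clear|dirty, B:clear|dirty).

1. Suck → (B; A:dirty, B:clear)
2. Suck → (B; A:dirty, B:clear)
3. Left → (A; A:dirty, B:clear)

(A; A:dirty, B:clear)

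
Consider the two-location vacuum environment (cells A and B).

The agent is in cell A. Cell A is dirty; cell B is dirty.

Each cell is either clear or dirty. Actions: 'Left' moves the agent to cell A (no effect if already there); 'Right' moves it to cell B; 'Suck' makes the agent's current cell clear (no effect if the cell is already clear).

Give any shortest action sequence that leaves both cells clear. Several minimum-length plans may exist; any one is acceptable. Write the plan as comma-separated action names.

Suck, Right, Suck

1) do Suck; now in A — A clear, B dirty
2) do Right; now in B — A clear, B dirty
3) do Suck; now in B — A clear, B clear
min 3: Suck A + move + Suck B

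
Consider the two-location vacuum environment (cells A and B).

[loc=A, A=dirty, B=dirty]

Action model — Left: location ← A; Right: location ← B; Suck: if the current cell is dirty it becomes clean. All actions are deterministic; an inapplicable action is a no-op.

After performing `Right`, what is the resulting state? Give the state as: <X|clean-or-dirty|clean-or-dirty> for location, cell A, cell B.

start: <A|dirty|dirty>
step 1/1 (Right): <B|dirty|dirty>

<B|dirty|dirty>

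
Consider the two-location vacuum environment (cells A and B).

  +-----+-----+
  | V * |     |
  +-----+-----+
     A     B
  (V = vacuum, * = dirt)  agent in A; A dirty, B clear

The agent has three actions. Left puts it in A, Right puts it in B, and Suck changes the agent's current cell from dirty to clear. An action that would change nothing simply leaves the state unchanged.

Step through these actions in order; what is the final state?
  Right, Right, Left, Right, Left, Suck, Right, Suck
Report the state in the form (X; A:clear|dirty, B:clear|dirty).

t=1 Right ⇒ (B; A:dirty, B:clear)
t=2 Right ⇒ (B; A:dirty, B:clear)
t=3 Left ⇒ (A; A:dirty, B:clear)
t=4 Right ⇒ (B; A:dirty, B:clear)
t=5 Left ⇒ (A; A:dirty, B:clear)
t=6 Suck ⇒ (A; A:clear, B:clear)
t=7 Right ⇒ (B; A:clear, B:clear)
t=8 Suck ⇒ (B; A:clear, B:clear)

(B; A:clear, B:clear)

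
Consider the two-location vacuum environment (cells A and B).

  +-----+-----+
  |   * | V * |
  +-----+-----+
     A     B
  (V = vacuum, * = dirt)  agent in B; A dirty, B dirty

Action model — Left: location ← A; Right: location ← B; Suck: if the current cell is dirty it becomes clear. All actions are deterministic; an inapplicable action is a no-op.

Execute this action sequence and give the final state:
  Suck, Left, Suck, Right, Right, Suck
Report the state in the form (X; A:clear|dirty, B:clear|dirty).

(B; A:clear, B:clear)

1) do Suck; now (B; A:dirty, B:clear)
2) do Left; now (A; A:dirty, B:clear)
3) do Suck; now (A; A:clear, B:clear)
4) do Right; now (B; A:clear, B:clear)
5) do Right; now (B; A:clear, B:clear)
6) do Suck; now (B; A:clear, B:clear)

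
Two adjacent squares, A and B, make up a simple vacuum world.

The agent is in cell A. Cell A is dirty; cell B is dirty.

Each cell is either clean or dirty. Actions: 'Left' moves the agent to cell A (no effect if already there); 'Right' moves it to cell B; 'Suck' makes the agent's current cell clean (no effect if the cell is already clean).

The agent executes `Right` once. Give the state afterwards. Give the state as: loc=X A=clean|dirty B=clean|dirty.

start: loc=A A=dirty B=dirty
1) do Right; now loc=B A=dirty B=dirty

loc=B A=dirty B=dirty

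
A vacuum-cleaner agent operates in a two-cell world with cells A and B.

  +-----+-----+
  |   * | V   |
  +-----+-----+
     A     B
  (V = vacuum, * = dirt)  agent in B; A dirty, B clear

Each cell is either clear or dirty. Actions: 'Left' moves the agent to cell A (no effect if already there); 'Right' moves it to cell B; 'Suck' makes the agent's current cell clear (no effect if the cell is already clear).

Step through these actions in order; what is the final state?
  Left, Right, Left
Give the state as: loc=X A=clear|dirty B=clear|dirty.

loc=A A=dirty B=clear

step 1/3 (Left): loc=A A=dirty B=clear
step 2/3 (Right): loc=B A=dirty B=clear
step 3/3 (Left): loc=A A=dirty B=clear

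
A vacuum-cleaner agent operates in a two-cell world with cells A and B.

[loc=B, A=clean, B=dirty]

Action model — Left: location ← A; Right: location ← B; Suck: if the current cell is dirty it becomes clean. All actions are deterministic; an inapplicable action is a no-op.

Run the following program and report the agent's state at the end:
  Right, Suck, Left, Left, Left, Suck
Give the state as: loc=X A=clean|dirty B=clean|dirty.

loc=A A=clean B=clean

Right (#1): loc=B A=clean B=dirty
Suck (#2): loc=B A=clean B=clean
Left (#3): loc=A A=clean B=clean
Left (#4): loc=A A=clean B=clean
Left (#5): loc=A A=clean B=clean
Suck (#6): loc=A A=clean B=clean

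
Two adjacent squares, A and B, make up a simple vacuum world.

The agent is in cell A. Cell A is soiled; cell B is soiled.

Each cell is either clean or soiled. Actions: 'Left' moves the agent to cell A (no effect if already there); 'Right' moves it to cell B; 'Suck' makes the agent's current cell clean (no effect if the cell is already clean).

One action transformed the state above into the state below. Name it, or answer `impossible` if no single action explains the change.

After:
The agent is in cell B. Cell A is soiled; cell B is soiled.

try  Left: loc=A A=soiled B=soiled
try Right: loc=B A=soiled B=soiled  ← match
try  Suck: loc=A A=clean B=soiled

Right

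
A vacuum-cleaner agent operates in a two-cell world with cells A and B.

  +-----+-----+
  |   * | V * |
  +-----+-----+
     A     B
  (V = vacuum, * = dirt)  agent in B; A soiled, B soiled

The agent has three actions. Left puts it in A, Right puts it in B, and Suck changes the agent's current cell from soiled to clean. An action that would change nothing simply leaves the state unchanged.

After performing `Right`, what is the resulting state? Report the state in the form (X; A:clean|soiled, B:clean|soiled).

start: (B; A:soiled, B:soiled)
[1] after Right: (B; A:soiled, B:soiled)

(B; A:soiled, B:soiled)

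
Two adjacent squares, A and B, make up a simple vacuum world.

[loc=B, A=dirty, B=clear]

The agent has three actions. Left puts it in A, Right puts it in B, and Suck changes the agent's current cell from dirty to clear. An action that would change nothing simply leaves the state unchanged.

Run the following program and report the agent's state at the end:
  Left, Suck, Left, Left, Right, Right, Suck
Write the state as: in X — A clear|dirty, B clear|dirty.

in B — A clear, B clear

t=1 Left ⇒ in A — A dirty, B clear
t=2 Suck ⇒ in A — A clear, B clear
t=3 Left ⇒ in A — A clear, B clear
t=4 Left ⇒ in A — A clear, B clear
t=5 Right ⇒ in B — A clear, B clear
t=6 Right ⇒ in B — A clear, B clear
t=7 Suck ⇒ in B — A clear, B clear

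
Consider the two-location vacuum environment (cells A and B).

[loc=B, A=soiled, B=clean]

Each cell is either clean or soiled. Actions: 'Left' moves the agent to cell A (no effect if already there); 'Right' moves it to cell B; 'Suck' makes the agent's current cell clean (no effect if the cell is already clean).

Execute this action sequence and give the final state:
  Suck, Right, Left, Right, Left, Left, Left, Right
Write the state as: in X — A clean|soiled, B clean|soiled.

step 1/8 (Suck): in B — A soiled, B clean
step 2/8 (Right): in B — A soiled, B clean
step 3/8 (Left): in A — A soiled, B clean
step 4/8 (Right): in B — A soiled, B clean
step 5/8 (Left): in A — A soiled, B clean
step 6/8 (Left): in A — A soiled, B clean
step 7/8 (Left): in A — A soiled, B clean
step 8/8 (Right): in B — A soiled, B clean

in B — A soiled, B clean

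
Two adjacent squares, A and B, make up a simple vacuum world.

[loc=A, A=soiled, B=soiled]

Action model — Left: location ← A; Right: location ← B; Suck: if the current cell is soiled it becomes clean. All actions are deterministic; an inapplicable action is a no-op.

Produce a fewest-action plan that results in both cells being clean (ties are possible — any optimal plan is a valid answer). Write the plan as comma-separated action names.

1) do Suck; now (A; A:clean, B:soiled)
2) do Right; now (B; A:clean, B:soiled)
3) do Suck; now (B; A:clean, B:clean)
min 3: Suck A + move + Suck B

Suck, Right, Suck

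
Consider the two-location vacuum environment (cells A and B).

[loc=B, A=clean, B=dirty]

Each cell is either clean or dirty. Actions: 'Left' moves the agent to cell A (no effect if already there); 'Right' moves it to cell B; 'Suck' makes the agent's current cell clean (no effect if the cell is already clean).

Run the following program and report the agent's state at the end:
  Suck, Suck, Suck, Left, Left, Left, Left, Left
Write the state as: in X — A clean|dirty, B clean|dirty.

in A — A clean, B clean

1) do Suck; now in B — A clean, B clean
2) do Suck; now in B — A clean, B clean
3) do Suck; now in B — A clean, B clean
4) do Left; now in A — A clean, B clean
5) do Left; now in A — A clean, B clean
6) do Left; now in A — A clean, B clean
7) do Left; now in A — A clean, B clean
8) do Left; now in A — A clean, B clean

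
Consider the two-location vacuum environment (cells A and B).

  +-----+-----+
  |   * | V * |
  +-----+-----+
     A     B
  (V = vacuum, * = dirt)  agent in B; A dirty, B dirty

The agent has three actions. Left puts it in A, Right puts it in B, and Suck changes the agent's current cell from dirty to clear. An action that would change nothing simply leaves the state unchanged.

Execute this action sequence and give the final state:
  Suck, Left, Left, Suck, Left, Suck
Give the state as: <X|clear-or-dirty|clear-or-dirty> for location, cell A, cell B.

1. Suck → <B|dirty|clear>
2. Left → <A|dirty|clear>
3. Left → <A|dirty|clear>
4. Suck → <A|clear|clear>
5. Left → <A|clear|clear>
6. Suck → <A|clear|clear>

<A|clear|clear>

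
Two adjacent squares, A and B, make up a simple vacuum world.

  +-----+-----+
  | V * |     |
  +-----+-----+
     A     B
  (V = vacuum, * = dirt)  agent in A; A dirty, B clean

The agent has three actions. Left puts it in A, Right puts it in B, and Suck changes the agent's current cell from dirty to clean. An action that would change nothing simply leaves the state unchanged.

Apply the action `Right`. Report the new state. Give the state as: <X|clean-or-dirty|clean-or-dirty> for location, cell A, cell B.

<B|dirty|clean>

start: <A|dirty|clean>
step 1/1 (Right): <B|dirty|clean>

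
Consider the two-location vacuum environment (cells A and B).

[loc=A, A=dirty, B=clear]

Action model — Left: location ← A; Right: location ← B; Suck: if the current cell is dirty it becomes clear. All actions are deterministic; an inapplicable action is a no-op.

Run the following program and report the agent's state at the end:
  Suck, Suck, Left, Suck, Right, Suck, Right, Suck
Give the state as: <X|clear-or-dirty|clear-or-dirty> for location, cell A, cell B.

step 1/8 (Suck): <A|clear|clear>
step 2/8 (Suck): <A|clear|clear>
step 3/8 (Left): <A|clear|clear>
step 4/8 (Suck): <A|clear|clear>
step 5/8 (Right): <B|clear|clear>
step 6/8 (Suck): <B|clear|clear>
step 7/8 (Right): <B|clear|clear>
step 8/8 (Suck): <B|clear|clear>

<B|clear|clear>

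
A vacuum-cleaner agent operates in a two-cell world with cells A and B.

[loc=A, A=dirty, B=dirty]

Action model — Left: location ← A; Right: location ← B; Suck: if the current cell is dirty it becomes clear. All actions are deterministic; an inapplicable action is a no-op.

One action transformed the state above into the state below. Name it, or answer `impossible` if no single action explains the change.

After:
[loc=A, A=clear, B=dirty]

try  Left: <A|dirty|dirty>
try Right: <B|dirty|dirty>
try  Suck: <A|clear|dirty>  ← match

Suck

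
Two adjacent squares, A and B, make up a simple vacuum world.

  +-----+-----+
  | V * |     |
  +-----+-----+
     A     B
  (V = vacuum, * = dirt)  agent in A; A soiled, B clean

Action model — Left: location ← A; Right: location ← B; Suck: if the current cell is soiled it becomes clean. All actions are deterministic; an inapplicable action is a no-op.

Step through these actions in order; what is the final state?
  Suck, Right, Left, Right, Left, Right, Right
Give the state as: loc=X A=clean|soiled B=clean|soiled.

loc=B A=clean B=clean

1. Suck → loc=A A=clean B=clean
2. Right → loc=B A=clean B=clean
3. Left → loc=A A=clean B=clean
4. Right → loc=B A=clean B=clean
5. Left → loc=A A=clean B=clean
6. Right → loc=B A=clean B=clean
7. Right → loc=B A=clean B=clean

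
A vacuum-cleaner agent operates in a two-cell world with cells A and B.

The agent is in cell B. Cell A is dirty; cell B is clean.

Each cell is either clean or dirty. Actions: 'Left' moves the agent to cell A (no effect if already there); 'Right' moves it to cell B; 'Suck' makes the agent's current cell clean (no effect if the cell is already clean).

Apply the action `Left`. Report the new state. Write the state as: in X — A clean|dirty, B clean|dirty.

in A — A dirty, B clean

start: in B — A dirty, B clean
t=1 Left ⇒ in A — A dirty, B clean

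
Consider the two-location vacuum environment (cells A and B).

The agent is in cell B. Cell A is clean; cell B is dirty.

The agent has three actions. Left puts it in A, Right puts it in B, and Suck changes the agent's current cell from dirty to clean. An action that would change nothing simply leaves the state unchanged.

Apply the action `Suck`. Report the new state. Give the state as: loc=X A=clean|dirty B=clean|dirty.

loc=B A=clean B=clean

start: loc=B A=clean B=dirty
[1] after Suck: loc=B A=clean B=clean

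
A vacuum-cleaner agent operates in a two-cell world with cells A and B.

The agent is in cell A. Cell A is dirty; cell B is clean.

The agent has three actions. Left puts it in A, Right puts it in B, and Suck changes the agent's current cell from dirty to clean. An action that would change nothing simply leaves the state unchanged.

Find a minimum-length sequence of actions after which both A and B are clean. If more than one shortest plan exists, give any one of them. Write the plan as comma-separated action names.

Suck

1) do Suck; now loc=A A=clean B=clean
min 1: A is dirty, one Suck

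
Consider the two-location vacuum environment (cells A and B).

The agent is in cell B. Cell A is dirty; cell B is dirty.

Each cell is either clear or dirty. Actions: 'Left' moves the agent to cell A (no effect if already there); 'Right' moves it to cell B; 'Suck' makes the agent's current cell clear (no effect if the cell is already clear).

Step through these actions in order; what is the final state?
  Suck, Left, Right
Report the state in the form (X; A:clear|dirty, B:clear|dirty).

(B; A:dirty, B:clear)

Suck (#1): (B; A:dirty, B:clear)
Left (#2): (A; A:dirty, B:clear)
Right (#3): (B; A:dirty, B:clear)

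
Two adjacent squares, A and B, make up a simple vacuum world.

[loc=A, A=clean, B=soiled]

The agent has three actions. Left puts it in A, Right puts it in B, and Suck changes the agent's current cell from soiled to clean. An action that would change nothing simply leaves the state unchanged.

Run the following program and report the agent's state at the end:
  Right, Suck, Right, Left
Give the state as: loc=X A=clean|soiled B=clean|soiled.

step 1/4 (Right): loc=B A=clean B=soiled
step 2/4 (Suck): loc=B A=clean B=clean
step 3/4 (Right): loc=B A=clean B=clean
step 4/4 (Left): loc=A A=clean B=clean

loc=A A=clean B=clean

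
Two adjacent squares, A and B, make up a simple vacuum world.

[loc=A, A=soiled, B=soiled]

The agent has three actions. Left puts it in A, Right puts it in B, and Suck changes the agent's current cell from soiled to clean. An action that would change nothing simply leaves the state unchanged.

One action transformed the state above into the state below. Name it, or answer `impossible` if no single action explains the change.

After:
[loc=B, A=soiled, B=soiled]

try  Left: (A; A:soiled, B:soiled)
try Right: (B; A:soiled, B:soiled)  ← match
try  Suck: (A; A:clean, B:soiled)

Right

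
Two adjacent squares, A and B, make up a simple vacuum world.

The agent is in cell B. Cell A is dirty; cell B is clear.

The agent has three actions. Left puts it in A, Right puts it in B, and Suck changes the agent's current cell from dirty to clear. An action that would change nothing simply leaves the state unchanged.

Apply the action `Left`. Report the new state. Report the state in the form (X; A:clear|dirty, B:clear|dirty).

start: (B; A:dirty, B:clear)
1) do Left; now (A; A:dirty, B:clear)

(A; A:dirty, B:clear)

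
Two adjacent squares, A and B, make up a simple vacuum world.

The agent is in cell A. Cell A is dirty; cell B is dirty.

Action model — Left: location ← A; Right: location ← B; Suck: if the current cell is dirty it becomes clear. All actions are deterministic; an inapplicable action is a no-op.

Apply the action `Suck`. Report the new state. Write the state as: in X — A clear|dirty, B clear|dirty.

in A — A clear, B dirty

start: in A — A dirty, B dirty
1) do Suck; now in A — A clear, B dirty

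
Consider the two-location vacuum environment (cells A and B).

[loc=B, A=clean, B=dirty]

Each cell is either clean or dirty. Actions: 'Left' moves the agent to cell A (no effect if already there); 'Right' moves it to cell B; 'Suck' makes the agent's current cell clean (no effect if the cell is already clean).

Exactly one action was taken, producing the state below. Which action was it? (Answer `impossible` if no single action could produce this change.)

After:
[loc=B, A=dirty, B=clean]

try  Left: loc=A A=clean B=dirty
try Right: loc=B A=clean B=dirty
try  Suck: loc=B A=clean B=clean
no single action produces the after-state

impossible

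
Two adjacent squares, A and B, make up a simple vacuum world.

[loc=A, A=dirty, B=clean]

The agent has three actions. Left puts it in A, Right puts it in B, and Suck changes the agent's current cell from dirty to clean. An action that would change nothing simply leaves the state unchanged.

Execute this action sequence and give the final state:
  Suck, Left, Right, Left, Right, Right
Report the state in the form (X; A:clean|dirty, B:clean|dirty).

[1] after Suck: (A; A:clean, B:clean)
[2] after Left: (A; A:clean, B:clean)
[3] after Right: (B; A:clean, B:clean)
[4] after Left: (A; A:clean, B:clean)
[5] after Right: (B; A:clean, B:clean)
[6] after Right: (B; A:clean, B:clean)

(B; A:clean, B:clean)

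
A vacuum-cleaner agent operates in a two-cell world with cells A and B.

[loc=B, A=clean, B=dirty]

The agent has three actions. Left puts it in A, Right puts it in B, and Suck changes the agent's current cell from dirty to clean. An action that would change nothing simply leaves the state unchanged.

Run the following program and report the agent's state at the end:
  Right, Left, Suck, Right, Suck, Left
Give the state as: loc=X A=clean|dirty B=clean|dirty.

Right (#1): loc=B A=clean B=dirty
Left (#2): loc=A A=clean B=dirty
Suck (#3): loc=A A=clean B=dirty
Right (#4): loc=B A=clean B=dirty
Suck (#5): loc=B A=clean B=clean
Left (#6): loc=A A=clean B=clean

loc=A A=clean B=clean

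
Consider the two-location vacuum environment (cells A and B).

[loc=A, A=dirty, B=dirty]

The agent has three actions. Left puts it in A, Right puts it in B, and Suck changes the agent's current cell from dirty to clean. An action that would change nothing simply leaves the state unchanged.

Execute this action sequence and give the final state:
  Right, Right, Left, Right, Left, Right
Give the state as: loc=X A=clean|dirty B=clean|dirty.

t=1 Right ⇒ loc=B A=dirty B=dirty
t=2 Right ⇒ loc=B A=dirty B=dirty
t=3 Left ⇒ loc=A A=dirty B=dirty
t=4 Right ⇒ loc=B A=dirty B=dirty
t=5 Left ⇒ loc=A A=dirty B=dirty
t=6 Right ⇒ loc=B A=dirty B=dirty

loc=B A=dirty B=dirty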